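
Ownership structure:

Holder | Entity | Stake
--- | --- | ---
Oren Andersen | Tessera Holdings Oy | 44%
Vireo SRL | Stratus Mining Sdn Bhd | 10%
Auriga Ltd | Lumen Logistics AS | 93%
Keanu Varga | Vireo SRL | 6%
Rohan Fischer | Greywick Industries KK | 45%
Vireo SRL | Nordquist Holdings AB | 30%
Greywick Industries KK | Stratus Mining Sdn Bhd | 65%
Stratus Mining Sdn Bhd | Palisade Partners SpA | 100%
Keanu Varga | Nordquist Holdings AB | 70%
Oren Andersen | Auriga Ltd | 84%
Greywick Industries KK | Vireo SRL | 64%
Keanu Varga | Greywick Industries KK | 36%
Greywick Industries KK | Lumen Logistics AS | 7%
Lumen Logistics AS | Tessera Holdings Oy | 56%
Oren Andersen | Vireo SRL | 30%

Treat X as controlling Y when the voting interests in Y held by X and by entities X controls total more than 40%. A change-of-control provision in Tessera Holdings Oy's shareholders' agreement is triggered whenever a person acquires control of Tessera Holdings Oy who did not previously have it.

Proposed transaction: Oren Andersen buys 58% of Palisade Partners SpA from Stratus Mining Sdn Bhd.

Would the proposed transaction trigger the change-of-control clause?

No

The purchase adds only to Oren's holdings (Stratus's stake shrinks), so Oren is the only person who could newly come to control Tessera.
Oren holds 84% of Auriga, so Oren controls Auriga.
Auriga holds 93% of Lumen, so Oren controls Lumen.
Lumen and Oren together hold 56% + 44% = 100% of Tessera, so Oren controls Tessera.
So Oren already controls Tessera before the transaction.
After the purchase, Oren holds 58% of Palisade directly, and Stratus's stake falls to 42%.
Oren controlled Tessera already, so this is not a new person acquiring control; every other person's position is unchanged or reduced.
No new person acquires control, so the clause is not triggered.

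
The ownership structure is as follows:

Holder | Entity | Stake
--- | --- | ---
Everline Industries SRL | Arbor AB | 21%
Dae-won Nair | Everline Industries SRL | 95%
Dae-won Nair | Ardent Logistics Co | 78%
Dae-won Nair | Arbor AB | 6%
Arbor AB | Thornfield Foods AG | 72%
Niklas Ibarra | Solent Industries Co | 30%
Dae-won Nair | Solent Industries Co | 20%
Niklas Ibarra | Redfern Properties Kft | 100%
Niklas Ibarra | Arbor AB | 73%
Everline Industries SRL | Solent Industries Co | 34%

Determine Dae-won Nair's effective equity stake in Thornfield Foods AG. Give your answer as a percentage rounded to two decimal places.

18.68%

Dae-won reaches Thornfield along 2 paths.
Via Arbor: 6% × 72% = 4.32%.
Via Everline → Arbor: 95% × 21% × 72% = 14.364%.
Total: 4.32% + 14.364% = 18.684%.
Rounded: 18.68%.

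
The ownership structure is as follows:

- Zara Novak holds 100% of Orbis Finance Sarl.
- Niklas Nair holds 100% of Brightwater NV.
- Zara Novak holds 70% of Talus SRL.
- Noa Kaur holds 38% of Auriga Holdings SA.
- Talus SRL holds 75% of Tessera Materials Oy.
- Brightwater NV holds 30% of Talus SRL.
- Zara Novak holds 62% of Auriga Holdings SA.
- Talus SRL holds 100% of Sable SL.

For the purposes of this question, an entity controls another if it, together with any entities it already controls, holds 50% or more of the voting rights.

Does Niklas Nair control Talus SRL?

Niklas holds 100% of Brightwater, so Niklas controls Brightwater.
In Talus, Niklas's side holds only 30%, not ≥ 50%.
So Niklas does not control Talus.

No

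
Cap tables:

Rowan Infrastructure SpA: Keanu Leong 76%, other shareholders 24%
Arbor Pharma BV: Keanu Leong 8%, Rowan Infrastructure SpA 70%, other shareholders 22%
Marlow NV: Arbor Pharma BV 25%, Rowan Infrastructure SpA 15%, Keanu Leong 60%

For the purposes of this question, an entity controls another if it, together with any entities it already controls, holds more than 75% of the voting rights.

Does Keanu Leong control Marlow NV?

Keanu holds 76% of Rowan, so Keanu controls Rowan.
Keanu and Rowan together hold 8% + 70% = 78% of Arbor, so Keanu controls Arbor.
Arbor and Rowan and Keanu together hold 25% + 15% + 60% = 100% of Marlow, so Keanu controls Marlow.

Yes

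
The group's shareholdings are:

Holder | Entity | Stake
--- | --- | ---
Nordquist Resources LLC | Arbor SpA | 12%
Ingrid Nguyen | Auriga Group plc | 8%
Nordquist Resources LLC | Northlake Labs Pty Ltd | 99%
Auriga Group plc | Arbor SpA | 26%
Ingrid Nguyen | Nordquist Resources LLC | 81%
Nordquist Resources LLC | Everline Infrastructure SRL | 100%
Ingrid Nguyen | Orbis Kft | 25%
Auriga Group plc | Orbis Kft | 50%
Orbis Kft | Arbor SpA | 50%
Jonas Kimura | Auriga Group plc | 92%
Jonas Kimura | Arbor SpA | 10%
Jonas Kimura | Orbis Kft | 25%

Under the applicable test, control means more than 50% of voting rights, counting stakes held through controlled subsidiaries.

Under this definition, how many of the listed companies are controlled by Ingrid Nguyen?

Ingrid holds 81% of Nordquist, so Ingrid controls Nordquist.
Nordquist holds 100% of Everline, so Ingrid controls Everline.
Nordquist holds 99% of Northlake, so Ingrid controls Northlake.
No other company's threshold is met.
Ingrid controls 3 companies.

3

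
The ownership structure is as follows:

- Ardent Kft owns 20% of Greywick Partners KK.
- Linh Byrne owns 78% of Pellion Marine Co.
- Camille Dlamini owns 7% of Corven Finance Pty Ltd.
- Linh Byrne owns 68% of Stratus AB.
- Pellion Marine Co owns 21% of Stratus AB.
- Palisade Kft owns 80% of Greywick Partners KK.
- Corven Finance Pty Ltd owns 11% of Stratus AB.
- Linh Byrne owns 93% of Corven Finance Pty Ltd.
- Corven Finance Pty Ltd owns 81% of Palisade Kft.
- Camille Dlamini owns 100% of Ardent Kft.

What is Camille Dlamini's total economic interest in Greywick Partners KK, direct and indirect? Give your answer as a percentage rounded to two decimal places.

24.54%

Camille reaches Greywick along 2 paths.
Via Ardent: 100% × 20% = 20%.
Via Corven → Palisade: 7% × 81% × 80% = 4.536%.
Total: 20% + 4.536% = 24.536%.
Rounded: 24.54%.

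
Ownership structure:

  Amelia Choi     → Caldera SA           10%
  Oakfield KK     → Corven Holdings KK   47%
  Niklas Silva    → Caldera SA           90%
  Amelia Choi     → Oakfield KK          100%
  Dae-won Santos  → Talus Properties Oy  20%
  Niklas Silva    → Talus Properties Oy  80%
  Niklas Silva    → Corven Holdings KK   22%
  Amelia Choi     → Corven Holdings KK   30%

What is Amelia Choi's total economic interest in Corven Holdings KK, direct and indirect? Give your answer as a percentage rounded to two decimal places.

77.00%

Amelia reaches Corven along 2 paths.
Via Oakfield: 100% × 47% = 47%.
Direct stake: 30% = 30%.
Total: 47% + 30% = 77%.
Rounded: 77.00%.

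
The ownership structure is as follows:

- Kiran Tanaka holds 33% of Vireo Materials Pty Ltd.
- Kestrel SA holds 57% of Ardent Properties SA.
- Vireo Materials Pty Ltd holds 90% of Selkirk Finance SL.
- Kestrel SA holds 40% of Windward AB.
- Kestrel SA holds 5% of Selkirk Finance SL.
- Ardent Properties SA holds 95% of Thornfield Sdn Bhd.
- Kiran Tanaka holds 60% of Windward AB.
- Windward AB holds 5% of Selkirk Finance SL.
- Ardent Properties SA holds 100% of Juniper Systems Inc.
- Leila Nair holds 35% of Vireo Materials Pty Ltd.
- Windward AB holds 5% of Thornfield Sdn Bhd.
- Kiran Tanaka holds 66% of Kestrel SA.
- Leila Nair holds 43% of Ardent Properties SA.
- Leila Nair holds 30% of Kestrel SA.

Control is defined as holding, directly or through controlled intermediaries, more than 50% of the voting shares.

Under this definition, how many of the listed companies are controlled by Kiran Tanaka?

Kiran holds 66% of Kestrel, so Kiran controls Kestrel.
Kestrel and Kiran together hold 40% + 60% = 100% of Windward, so Kiran controls Windward.
Kestrel holds 57% of Ardent, so Kiran controls Ardent.
Ardent and Windward together hold 95% + 5% = 100% of Thornfield, so Kiran controls Thornfield.
Ardent holds 100% of Juniper, so Kiran controls Juniper.
No other company's threshold is met.
Kiran controls 5 companies.

5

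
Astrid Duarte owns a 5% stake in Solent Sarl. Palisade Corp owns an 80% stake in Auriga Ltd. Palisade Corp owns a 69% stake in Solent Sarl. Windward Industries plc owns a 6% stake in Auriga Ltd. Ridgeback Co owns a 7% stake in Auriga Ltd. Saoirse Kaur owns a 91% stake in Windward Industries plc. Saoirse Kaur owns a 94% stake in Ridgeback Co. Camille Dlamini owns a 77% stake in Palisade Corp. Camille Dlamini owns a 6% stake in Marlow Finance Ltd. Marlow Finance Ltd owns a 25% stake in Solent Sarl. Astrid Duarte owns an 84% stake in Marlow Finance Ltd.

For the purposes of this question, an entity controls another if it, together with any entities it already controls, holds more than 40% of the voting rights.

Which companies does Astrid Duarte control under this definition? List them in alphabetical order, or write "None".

Astrid holds 84% of Marlow, so Astrid controls Marlow.
No other company's threshold is met.

Marlow Finance Ltd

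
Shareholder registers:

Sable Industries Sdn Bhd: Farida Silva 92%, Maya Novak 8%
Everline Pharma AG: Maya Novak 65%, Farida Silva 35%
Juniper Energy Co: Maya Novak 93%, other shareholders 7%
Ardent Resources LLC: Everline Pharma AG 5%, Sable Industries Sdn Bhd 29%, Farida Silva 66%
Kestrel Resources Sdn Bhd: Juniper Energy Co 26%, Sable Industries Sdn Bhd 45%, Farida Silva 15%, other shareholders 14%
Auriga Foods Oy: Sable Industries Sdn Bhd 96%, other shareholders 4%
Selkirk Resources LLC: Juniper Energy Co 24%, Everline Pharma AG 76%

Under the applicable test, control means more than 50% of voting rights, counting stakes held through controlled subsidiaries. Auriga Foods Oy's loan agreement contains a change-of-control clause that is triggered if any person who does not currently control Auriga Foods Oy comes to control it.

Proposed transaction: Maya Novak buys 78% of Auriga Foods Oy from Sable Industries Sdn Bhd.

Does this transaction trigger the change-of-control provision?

Yes

The purchase adds only to Maya's holdings (Sable's stake shrinks), so Maya is the only person who could newly come to control Auriga.
Maya holds 65% of Everline, so Maya controls Everline.
Maya holds 93% of Juniper, so Maya controls Juniper.
Juniper and Everline together hold 24% + 76% = 100% of Selkirk, so Maya controls Selkirk.
Neither Maya nor any entity Maya controls holds any voting interest in Auriga.
So before the transaction, Maya does not control Auriga.
After the purchase, Maya holds 78% of Auriga directly, and Sable's stake falls to 18%.
Maya holds 78% of Auriga, so Maya controls Auriga.
Maya did not control Auriga before and does after, so the clause is triggered.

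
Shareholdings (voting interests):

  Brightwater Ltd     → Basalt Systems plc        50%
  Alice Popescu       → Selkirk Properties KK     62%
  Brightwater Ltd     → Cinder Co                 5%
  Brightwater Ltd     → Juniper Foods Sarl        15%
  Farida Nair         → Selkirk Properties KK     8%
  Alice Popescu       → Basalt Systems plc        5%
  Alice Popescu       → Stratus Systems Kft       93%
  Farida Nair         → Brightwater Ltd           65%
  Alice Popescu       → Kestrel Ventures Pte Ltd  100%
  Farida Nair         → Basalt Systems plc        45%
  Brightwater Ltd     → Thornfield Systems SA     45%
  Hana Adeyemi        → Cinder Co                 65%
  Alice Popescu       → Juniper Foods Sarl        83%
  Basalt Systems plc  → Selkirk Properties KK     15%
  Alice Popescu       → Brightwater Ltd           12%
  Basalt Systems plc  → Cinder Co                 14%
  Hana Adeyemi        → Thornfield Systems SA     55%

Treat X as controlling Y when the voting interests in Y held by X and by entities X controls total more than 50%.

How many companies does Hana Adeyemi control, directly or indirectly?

Hana holds 55% of Thornfield, so Hana controls Thornfield.
Hana holds 65% of Cinder, so Hana controls Cinder.
No other company's threshold is met.
Hana controls 2 companies.

2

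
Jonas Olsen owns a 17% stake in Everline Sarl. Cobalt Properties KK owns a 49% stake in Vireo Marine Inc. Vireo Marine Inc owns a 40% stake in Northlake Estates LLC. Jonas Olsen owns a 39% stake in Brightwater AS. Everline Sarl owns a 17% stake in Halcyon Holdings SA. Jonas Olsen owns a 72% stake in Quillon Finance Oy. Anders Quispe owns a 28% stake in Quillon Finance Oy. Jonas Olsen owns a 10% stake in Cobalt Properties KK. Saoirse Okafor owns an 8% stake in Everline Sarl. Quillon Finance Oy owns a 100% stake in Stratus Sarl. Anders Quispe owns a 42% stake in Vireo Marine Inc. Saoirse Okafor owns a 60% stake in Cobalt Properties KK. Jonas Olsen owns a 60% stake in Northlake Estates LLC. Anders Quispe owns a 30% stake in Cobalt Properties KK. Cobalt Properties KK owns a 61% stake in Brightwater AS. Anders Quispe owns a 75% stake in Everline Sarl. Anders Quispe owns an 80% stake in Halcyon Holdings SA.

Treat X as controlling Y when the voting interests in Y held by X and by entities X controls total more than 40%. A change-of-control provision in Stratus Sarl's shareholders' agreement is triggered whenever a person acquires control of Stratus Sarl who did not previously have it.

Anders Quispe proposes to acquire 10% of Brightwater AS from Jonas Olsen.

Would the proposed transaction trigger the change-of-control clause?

The purchase adds only to Anders's holdings (Jonas's stake shrinks), so Anders is the only person who could newly come to control Stratus.
Anders holds 75% of Everline, so Anders controls Everline.
Anders holds 42% of Vireo, so Anders controls Vireo.
Everline and Anders together hold 17% + 80% = 97% of Halcyon, so Anders controls Halcyon.
Neither Anders nor any entity Anders controls holds any voting interest in Stratus.
So before the transaction, Anders does not control Stratus.
After the purchase, Anders holds 10% of Brightwater directly, and Jonas's stake falls to 29%.
Anders's side now holds 10% of Brightwater, not > 40%, so Anders still does not control Brightwater.
After the transaction, neither Anders nor any entity Anders controls holds a voting interest in Stratus, so Anders still does not control it.
No new person acquires control, so the clause is not triggered.

No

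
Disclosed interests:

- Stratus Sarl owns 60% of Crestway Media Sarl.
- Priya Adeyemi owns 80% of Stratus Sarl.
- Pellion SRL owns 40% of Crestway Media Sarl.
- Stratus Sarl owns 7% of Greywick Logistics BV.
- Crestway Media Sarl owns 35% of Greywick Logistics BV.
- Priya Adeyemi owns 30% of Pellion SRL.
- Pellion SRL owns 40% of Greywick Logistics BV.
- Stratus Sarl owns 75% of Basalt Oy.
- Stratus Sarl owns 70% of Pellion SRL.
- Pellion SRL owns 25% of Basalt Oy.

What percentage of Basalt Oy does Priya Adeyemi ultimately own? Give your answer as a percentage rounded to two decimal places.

81.50%

Priya reaches Basalt along 3 paths.
Via Stratus → Pellion: 80% × 70% × 25% = 14%.
Via Pellion: 30% × 25% = 7.5%.
Via Stratus: 80% × 75% = 60%.
Total: 14% + 7.5% + 60% = 81.5%.
Rounded: 81.50%.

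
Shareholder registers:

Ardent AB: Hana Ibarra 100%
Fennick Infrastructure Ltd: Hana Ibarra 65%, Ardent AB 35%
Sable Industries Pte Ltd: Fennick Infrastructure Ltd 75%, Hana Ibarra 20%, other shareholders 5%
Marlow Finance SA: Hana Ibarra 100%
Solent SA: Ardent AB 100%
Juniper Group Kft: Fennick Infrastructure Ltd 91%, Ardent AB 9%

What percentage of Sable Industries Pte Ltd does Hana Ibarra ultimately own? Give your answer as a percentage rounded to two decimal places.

Hana reaches Sable along 3 paths.
Via Fennick: 65% × 75% = 48.75%.
Via Ardent → Fennick: 100% × 35% × 75% = 26.25%.
Direct stake: 20% = 20%.
Total: 48.75% + 26.25% + 20% = 95%.
Rounded: 95.00%.

95.00%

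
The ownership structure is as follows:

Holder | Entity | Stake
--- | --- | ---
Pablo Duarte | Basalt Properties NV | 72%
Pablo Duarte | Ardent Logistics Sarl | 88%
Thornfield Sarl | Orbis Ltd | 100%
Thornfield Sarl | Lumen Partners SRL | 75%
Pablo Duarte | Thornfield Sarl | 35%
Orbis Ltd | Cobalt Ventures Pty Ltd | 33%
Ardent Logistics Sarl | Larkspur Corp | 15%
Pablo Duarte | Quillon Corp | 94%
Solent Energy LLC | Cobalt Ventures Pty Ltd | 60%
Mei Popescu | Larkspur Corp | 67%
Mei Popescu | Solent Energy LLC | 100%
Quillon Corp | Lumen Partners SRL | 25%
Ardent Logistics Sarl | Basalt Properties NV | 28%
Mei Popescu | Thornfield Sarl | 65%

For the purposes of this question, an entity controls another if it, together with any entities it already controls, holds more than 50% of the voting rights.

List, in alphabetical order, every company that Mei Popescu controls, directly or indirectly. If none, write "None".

Cobalt Ventures Pty Ltd, Larkspur Corp, Lumen Partners SRL, Orbis Ltd, Solent Energy LLC, Thornfield Sarl

Mei holds 65% of Thornfield, so Mei controls Thornfield.
Mei holds 67% of Larkspur, so Mei controls Larkspur.
Thornfield holds 100% of Orbis, so Mei controls Orbis.
Thornfield holds 75% of Lumen, so Mei controls Lumen.
Mei holds 100% of Solent, so Mei controls Solent.
Solent and Orbis together hold 60% + 33% = 93% of Cobalt, so Mei controls Cobalt.
No other company's threshold is met.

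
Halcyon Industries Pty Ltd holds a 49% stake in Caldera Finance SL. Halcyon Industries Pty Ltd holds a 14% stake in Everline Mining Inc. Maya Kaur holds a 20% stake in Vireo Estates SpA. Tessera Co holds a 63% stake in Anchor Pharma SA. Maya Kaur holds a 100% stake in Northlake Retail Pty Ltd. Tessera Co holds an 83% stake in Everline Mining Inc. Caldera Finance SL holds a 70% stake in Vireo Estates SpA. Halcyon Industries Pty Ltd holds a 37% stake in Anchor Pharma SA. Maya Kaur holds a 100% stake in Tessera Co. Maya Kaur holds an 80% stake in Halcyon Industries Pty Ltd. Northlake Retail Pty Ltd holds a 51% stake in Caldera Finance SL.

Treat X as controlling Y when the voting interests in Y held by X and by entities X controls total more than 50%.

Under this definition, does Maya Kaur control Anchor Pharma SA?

Yes

Maya holds 80% of Halcyon, so Maya controls Halcyon.
Maya holds 100% of Tessera, so Maya controls Tessera.
Halcyon and Tessera together hold 37% + 63% = 100% of Anchor, so Maya controls Anchor.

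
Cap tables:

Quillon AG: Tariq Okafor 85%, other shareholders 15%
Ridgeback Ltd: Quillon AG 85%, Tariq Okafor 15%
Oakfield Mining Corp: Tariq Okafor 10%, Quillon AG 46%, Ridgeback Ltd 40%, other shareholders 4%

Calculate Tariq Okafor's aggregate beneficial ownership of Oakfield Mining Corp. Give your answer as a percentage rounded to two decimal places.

84.00%

Tariq reaches Oakfield along 4 paths.
Direct stake: 10% = 10%.
Via Quillon: 85% × 46% = 39.1%.
Via Quillon → Ridgeback: 85% × 85% × 40% = 28.9%.
Via Ridgeback: 15% × 40% = 6%.
Total: 10% + 39.1% + 28.9% + 6% = 84%.
Rounded: 84.00%.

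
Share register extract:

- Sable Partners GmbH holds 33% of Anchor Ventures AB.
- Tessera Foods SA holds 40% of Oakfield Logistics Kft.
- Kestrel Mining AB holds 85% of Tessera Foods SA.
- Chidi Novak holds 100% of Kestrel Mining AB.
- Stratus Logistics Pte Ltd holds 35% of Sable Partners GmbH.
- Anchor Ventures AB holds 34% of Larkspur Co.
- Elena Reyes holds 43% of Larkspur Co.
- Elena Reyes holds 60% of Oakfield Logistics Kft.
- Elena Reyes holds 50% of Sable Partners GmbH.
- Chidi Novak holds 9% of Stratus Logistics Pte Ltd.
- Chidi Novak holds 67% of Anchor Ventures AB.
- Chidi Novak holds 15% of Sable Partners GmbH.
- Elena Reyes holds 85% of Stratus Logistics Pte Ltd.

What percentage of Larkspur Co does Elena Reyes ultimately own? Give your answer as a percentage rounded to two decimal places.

51.95%

Elena reaches Larkspur along 3 paths.
Via Sable → Anchor: 50% × 33% × 34% = 5.61%.
Via Stratus → Sable → Anchor: 85% × 35% × 33% × 34% = 3.33795%.
Direct stake: 43% = 43%.
Total: 5.61% + 3.33795% + 43% = 51.94795%.
Rounded: 51.95%.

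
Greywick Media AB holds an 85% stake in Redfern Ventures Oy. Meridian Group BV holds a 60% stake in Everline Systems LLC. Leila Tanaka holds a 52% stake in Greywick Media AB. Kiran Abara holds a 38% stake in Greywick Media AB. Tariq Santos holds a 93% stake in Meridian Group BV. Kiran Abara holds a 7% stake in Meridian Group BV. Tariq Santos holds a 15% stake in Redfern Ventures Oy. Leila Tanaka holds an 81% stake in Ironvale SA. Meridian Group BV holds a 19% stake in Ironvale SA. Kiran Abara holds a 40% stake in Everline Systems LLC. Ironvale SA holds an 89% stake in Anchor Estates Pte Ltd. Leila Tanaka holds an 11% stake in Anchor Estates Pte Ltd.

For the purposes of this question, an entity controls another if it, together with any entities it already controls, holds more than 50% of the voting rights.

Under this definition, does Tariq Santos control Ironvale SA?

Tariq holds 93% of Meridian, so Tariq controls Meridian.
Meridian holds 60% of Everline, so Tariq controls Everline.
In Ironvale, Tariq's side holds only 19%, not > 50%.
So Tariq does not control Ironvale.

No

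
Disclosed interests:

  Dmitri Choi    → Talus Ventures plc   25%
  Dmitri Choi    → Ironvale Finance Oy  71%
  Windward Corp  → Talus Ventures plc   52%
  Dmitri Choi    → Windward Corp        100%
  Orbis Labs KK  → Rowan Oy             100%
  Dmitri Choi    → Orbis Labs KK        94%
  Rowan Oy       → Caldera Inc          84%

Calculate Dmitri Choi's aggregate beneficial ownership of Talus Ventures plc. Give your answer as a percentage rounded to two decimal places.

77.00%

Dmitri reaches Talus along 2 paths.
Via Windward: 100% × 52% = 52%.
Direct stake: 25% = 25%.
Total: 52% + 25% = 77%.
Rounded: 77.00%.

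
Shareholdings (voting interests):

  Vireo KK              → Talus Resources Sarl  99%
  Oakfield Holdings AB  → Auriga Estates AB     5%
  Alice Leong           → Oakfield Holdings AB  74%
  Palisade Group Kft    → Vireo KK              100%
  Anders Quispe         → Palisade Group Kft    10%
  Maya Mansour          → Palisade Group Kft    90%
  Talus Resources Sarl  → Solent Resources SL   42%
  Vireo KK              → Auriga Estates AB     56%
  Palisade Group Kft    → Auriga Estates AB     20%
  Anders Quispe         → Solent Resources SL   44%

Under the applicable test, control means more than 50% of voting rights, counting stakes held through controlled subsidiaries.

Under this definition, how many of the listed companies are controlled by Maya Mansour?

4

Maya holds 90% of Palisade, so Maya controls Palisade.
Palisade holds 100% of Vireo, so Maya controls Vireo.
Vireo and Palisade together hold 56% + 20% = 76% of Auriga, so Maya controls Auriga.
Vireo holds 99% of Talus, so Maya controls Talus.
No other company's threshold is met.
Maya controls 4 companies.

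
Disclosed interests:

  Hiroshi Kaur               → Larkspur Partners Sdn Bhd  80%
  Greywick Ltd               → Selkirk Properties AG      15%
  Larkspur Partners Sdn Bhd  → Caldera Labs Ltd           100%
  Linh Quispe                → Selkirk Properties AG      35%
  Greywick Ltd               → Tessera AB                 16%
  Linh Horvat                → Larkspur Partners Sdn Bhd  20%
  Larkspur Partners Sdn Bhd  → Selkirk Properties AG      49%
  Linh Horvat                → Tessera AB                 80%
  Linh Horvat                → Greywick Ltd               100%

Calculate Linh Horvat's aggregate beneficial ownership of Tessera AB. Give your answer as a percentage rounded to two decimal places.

Linh Horvat reaches Tessera along 2 paths.
Direct stake: 80% = 80%.
Via Greywick: 100% × 16% = 16%.
Total: 80% + 16% = 96%.
Rounded: 96.00%.

96.00%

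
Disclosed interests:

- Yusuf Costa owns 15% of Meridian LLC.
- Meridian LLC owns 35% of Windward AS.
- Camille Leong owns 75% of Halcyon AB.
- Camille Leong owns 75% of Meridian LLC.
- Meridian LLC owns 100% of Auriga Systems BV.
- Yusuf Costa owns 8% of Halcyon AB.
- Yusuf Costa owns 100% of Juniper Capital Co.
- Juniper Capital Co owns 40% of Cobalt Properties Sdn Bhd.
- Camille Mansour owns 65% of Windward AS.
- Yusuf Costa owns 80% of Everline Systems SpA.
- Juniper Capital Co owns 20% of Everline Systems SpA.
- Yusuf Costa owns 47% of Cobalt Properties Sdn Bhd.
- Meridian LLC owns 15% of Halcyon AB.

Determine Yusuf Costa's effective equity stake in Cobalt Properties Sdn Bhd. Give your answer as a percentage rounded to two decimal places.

Yusuf reaches Cobalt along 2 paths.
Direct stake: 47% = 47%.
Via Juniper: 100% × 40% = 40%.
Total: 47% + 40% = 87%.
Rounded: 87.00%.

87.00%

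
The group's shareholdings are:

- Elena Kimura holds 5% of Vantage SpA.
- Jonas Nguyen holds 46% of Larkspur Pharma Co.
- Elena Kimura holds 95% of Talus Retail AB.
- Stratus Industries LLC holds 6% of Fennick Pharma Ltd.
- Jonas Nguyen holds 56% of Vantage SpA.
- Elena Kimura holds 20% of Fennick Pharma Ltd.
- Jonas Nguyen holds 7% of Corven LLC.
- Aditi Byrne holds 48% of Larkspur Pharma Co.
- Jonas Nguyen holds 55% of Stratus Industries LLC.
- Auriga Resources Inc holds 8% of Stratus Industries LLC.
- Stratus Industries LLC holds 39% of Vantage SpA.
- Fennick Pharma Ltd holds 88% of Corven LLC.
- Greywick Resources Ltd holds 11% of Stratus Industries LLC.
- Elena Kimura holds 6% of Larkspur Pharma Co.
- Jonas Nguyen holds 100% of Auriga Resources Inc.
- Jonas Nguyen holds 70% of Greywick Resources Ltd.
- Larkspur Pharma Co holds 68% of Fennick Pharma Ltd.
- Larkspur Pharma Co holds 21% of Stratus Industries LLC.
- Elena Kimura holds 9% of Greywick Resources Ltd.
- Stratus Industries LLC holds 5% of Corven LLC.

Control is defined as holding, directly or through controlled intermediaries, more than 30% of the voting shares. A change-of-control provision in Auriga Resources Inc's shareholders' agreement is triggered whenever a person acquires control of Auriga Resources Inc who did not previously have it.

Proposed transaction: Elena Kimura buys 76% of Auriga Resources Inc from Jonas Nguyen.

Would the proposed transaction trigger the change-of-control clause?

Yes

The purchase adds only to Elena's holdings (Jonas's stake shrinks), so Elena is the only person who could newly come to control Auriga.
Elena holds 95% of Talus, so Elena controls Talus.
Neither Elena nor any entity Elena controls holds any voting interest in Auriga.
So before the transaction, Elena does not control Auriga.
After the purchase, Elena holds 76% of Auriga directly, and Jonas's stake falls to 24%.
Elena holds 76% of Auriga, so Elena controls Auriga.
Elena did not control Auriga before and does after, so the clause is triggered.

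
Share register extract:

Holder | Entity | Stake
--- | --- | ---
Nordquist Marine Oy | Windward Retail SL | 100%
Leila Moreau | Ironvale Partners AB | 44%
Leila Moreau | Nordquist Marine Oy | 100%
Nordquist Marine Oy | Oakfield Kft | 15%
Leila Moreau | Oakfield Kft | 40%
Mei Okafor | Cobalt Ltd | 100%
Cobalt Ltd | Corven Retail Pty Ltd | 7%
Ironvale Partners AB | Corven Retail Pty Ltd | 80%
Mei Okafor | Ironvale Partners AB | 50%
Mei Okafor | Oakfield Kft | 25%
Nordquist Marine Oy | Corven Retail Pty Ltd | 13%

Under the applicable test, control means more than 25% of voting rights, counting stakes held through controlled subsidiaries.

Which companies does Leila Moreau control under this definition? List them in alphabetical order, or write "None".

Leila holds 100% of Nordquist, so Leila controls Nordquist.
Leila and Nordquist together hold 40% + 15% = 55% of Oakfield, so Leila controls Oakfield.
Leila holds 44% of Ironvale, so Leila controls Ironvale.
Nordquist holds 100% of Windward, so Leila controls Windward.
Ironvale and Nordquist together hold 80% + 13% = 93% of Corven, so Leila controls Corven.
No other company's threshold is met.

Corven Retail Pty Ltd, Ironvale Partners AB, Nordquist Marine Oy, Oakfield Kft, Windward Retail SL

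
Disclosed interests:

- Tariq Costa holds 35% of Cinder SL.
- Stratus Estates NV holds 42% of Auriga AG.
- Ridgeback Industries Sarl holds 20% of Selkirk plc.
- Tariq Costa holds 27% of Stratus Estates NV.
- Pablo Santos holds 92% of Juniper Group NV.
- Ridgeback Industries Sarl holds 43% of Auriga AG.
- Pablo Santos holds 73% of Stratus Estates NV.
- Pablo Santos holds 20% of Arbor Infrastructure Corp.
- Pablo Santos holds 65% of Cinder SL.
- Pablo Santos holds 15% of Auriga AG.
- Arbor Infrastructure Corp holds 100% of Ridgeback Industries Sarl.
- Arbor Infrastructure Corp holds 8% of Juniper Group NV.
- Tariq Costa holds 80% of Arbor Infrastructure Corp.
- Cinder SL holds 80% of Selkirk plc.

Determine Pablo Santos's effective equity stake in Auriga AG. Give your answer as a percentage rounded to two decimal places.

54.26%

Pablo reaches Auriga along 3 paths.
Via Stratus: 73% × 42% = 30.66%.
Direct stake: 15% = 15%.
Via Arbor → Ridgeback: 20% × 100% × 43% = 8.6%.
Total: 30.66% + 15% + 8.6% = 54.26%.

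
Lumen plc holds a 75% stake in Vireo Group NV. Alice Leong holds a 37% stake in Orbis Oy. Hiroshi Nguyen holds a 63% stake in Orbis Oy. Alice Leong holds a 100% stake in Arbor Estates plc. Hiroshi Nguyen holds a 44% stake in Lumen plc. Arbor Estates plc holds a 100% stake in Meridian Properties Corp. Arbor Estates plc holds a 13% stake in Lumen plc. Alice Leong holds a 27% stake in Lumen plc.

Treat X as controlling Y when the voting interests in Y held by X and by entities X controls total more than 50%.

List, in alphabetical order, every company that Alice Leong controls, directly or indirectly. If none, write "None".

Arbor Estates plc, Meridian Properties Corp

Alice holds 100% of Arbor, so Alice controls Arbor.
Arbor holds 100% of Meridian, so Alice controls Meridian.
No other company's threshold is met.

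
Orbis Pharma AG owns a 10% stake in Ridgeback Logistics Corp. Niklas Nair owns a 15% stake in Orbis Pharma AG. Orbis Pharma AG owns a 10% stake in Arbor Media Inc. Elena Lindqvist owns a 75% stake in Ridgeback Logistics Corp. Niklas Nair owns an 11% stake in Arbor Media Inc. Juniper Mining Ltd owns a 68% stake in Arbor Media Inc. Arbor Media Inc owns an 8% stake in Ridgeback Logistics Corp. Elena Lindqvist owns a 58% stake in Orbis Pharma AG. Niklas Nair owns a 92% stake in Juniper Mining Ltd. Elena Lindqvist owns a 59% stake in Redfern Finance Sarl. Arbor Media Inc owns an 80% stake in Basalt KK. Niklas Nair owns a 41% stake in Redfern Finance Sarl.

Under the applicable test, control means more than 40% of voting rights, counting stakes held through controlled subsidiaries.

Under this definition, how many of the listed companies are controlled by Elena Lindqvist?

3

Elena holds 58% of Orbis, so Elena controls Orbis.
Orbis and Elena together hold 10% + 75% = 85% of Ridgeback, so Elena controls Ridgeback.
Elena holds 59% of Redfern, so Elena controls Redfern.
No other company's threshold is met.
Elena controls 3 companies.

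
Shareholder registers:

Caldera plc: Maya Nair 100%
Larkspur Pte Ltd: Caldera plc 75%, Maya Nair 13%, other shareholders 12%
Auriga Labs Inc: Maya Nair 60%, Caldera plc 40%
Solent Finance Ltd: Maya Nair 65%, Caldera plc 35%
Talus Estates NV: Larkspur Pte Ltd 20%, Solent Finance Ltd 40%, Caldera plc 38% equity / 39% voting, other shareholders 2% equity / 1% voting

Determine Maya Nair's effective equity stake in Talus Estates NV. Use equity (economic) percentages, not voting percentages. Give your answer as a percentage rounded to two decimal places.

Maya reaches Talus along 5 paths.
Via Caldera → Larkspur: 100% × 75% × 20% = 15%.
Via Larkspur: 13% × 20% = 2.6%.
Via Solent: 65% × 40% = 26%.
Via Caldera → Solent: 100% × 35% × 40% = 14%.
Via Caldera: 100% × 38% = 38%.
Total: 15% + 2.6% + 26% + 14% + 38% = 95.6%.
Rounded: 95.60%.

95.60%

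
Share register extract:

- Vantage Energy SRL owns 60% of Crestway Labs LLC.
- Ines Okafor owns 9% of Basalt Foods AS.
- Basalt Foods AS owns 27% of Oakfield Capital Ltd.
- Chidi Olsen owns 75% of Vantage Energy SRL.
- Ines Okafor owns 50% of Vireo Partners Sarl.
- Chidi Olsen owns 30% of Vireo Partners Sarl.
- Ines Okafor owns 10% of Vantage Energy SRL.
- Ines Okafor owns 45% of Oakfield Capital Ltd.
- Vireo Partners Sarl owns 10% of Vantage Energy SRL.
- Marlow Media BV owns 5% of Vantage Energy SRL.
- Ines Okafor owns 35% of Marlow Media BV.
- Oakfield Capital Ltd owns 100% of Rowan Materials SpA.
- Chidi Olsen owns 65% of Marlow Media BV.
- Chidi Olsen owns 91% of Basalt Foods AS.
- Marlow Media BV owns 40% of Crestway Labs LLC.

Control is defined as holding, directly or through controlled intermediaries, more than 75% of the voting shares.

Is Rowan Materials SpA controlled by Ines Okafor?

No

Ines's largest direct stake is 50% in Vireo, which does not meet the threshold, so Ines controls no company.
Neither Ines nor any entity Ines controls holds any voting interest in Rowan.
So Ines does not control Rowan.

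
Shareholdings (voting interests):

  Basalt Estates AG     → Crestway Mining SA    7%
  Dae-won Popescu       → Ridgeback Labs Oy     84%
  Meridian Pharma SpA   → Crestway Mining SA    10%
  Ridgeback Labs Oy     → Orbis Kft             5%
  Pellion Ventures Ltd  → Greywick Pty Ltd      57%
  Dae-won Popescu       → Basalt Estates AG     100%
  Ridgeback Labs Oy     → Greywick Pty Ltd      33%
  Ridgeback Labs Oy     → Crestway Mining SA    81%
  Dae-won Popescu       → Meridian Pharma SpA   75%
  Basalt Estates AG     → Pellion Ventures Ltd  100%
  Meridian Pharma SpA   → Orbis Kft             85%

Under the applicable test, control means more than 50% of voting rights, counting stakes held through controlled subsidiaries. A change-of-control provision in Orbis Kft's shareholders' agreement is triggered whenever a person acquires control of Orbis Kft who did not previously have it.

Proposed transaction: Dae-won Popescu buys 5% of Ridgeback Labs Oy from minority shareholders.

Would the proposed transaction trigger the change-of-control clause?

No

The purchase changes only Dae-won's holdings, so Dae-won is the only person who could newly come to control Orbis.
Dae-won holds 84% of Ridgeback, so Dae-won controls Ridgeback.
Dae-won holds 75% of Meridian, so Dae-won controls Meridian.
Meridian and Ridgeback together hold 85% + 5% = 90% of Orbis, so Dae-won controls Orbis.
So Dae-won already controls Orbis before the transaction.
After the purchase, Dae-won's direct stake in Ridgeback rises to 84% + 5% = 89%.
Dae-won controlled Orbis already, so this is not a new person acquiring control; every other person's position is unchanged or reduced.
No new person acquires control, so the clause is not triggered.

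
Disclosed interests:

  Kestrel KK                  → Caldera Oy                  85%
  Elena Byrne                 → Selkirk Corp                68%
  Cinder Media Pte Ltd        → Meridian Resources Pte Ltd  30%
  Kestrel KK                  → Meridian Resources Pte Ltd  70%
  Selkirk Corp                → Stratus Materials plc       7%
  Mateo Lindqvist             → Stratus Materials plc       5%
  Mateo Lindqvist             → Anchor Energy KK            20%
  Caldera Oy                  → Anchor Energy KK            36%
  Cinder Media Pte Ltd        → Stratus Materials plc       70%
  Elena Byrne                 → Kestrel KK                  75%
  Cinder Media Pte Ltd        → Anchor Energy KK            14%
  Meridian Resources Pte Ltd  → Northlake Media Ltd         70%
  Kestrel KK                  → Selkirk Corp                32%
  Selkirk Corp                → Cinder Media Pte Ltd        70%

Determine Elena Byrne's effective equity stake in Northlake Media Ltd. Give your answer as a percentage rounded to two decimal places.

Elena reaches Northlake along 3 paths.
Via Kestrel → Selkirk → Cinder → Meridian: 75% × 32% × 70% × 30% × 70% = 3.528%.
Via Selkirk → Cinder → Meridian: 68% × 70% × 30% × 70% = 9.996%.
Via Kestrel → Meridian: 75% × 70% × 70% = 36.75%.
Total: 3.528% + 9.996% + 36.75% = 50.274%.
Rounded: 50.27%.

50.27%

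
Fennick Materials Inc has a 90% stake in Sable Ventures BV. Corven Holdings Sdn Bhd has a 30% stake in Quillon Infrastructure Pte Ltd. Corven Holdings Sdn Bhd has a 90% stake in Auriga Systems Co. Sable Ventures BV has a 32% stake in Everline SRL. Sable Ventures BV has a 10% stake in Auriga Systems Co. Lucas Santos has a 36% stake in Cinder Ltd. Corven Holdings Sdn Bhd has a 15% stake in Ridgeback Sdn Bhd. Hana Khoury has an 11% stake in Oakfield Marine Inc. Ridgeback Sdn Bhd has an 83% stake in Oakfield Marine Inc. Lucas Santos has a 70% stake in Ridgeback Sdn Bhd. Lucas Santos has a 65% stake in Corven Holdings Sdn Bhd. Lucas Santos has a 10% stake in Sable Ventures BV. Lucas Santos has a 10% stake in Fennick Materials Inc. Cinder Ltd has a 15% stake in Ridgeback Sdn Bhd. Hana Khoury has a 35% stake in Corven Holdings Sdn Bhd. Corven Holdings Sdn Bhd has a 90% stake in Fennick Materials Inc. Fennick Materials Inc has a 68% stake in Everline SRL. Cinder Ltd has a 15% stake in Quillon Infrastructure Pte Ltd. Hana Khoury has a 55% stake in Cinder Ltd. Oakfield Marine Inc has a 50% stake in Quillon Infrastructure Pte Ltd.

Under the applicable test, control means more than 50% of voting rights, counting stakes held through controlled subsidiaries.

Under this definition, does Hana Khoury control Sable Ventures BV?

Hana holds 55% of Cinder, so Hana controls Cinder.
Neither Hana nor any entity Hana controls holds any voting interest in Sable.
So Hana does not control Sable.

No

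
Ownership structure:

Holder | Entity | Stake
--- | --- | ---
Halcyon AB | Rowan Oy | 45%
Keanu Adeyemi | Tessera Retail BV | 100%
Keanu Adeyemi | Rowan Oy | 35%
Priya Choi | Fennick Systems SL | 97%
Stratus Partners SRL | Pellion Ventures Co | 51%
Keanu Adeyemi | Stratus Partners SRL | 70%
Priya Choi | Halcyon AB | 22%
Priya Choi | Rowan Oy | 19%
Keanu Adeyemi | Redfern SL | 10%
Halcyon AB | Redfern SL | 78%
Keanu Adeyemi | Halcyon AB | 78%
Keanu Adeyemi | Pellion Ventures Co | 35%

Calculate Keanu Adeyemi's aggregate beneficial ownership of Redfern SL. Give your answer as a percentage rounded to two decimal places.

Keanu reaches Redfern along 2 paths.
Direct stake: 10% = 10%.
Via Halcyon: 78% × 78% = 60.84%.
Total: 10% + 60.84% = 70.84%.

70.84%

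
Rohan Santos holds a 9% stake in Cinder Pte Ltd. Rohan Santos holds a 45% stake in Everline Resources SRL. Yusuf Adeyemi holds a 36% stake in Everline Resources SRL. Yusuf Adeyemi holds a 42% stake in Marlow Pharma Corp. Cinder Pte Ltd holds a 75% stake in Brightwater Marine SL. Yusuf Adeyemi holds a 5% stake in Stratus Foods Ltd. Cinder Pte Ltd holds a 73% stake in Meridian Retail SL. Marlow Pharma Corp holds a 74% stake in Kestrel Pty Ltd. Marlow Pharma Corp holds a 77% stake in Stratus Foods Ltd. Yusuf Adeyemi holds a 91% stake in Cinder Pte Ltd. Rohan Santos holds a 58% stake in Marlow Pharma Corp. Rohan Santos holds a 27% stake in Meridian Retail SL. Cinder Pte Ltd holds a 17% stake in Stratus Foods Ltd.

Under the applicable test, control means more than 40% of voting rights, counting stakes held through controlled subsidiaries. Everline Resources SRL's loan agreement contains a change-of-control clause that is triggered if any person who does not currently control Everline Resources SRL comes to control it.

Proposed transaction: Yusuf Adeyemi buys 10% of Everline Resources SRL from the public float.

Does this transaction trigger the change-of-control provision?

Yes

The purchase changes only Yusuf's holdings, so Yusuf is the only person who could newly come to control Everline.
Yusuf holds 91% of Cinder, so Yusuf controls Cinder.
Yusuf holds 42% of Marlow, so Yusuf controls Marlow.
Cinder holds 75% of Brightwater, so Yusuf controls Brightwater.
Yusuf and Marlow and Cinder together hold 5% + 77% + 17% = 99% of Stratus, so Yusuf controls Stratus.
Cinder holds 73% of Meridian, so Yusuf controls Meridian.
Marlow holds 74% of Kestrel, so Yusuf controls Kestrel.
In Everline, Yusuf's side holds only 36%, not > 40%.
So before the transaction, Yusuf does not control Everline.
After the purchase, Yusuf's direct stake in Everline rises to 36% + 10% = 46%.
Yusuf holds 46% of Everline, so Yusuf controls Everline.
Yusuf did not control Everline before and does after, so the clause is triggered.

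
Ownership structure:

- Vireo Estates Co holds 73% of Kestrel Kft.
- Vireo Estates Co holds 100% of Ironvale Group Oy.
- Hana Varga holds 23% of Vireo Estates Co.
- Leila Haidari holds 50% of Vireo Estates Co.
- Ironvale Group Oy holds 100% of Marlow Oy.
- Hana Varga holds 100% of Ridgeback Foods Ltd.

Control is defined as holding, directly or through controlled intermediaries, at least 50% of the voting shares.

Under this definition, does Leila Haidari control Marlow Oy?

Leila holds 50% of Vireo, so Leila controls Vireo.
Vireo holds 100% of Ironvale, so Leila controls Ironvale.
Ironvale holds 100% of Marlow, so Leila controls Marlow.

Yes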